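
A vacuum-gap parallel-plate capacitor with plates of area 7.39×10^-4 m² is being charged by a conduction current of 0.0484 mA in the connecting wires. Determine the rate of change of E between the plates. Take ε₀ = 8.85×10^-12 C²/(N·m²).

7.40×10^9 V/(m·s)

Charge continuity gives I_d = I = 4.84×10^-5 A between the plates.
Since I_d = ε₀ A dE/dt, dE/dt = I_d/(ε₀A) = (4.84×10^-5)/((8.85×10^-12)(7.39×10^-4)) = 7.40×10^9 V/(m·s).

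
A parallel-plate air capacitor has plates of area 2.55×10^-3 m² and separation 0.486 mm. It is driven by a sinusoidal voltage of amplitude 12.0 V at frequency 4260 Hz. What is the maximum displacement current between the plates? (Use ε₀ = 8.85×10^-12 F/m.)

The displacement current equals the conduction current C dV/dt, which peaks at C V₀ ω.
With C = ε₀A/d = (8.85×10^-12)(2.55×10^-3)/(4.86×10^-4) = 4.644×10^-11 F and ω = 2πf = 2.677×10^4 rad/s, I_d,max = (4.644×10^-11)(12.0)(2.677×10^4) = 1.49×10^-5 A.

1.49×10^-5 A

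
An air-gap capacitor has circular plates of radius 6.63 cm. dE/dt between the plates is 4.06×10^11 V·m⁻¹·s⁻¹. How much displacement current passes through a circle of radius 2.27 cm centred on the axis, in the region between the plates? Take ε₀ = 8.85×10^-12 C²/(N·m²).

5.82×10^-3 A

I_d = ε₀ dΦ_E/dt = ε₀ πR² (dE/dt) = (8.85×10^-12)(0.01381)(4.06×10^11) = 0.04962 A through the full plate area.
The field is uniform, so I_d,enc = I_d (r/R)² = (0.04962)(2.27/6.63)² = 5.82×10^-3 A.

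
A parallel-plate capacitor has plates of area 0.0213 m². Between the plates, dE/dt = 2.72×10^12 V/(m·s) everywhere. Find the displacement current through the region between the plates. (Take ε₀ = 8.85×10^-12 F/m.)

0.513 A

With a uniform field, Φ_E = EA, so I_d = ε₀ A dE/dt = 0.513 A.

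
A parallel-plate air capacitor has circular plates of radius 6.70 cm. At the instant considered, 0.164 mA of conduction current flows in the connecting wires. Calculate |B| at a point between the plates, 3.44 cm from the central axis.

2.51×10^-10 T

By continuity the displacement current in the gap matches the conduction current: I_d = 1.64×10^-4 A.
An Ampèrian loop of radius r encloses a fraction (r/R)² of I_d. Then B·2πr = μ₀ I_d (r/R)², giving B = μ₀ I_d r/(2πR²) = 2.51×10^-10 T.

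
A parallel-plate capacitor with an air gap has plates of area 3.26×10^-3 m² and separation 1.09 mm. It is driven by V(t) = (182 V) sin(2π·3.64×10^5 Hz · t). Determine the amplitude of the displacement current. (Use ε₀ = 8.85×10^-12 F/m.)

0.0110 A

C = ε₀A/d = (8.85×10^-12)(3.26×10^-3)/(1.09×10^-3) = 2.647×10^-11 F; ω = 2πf = 2.287×10^6 rad/s.
I_d = C dV/dt, so |I_d|_max = C V₀ ω = (2.647×10^-11)(182)(2.287×10^6) = 0.0110 A.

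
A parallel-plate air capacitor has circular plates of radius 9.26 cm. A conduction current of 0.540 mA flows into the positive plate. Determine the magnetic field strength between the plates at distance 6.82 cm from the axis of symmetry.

Between the plates the displacement current equals the wire current: I_d = 0.540 mA = 5.40×10^-4 A.
For r < R the Ampère–Maxwell law gives B(2πr) = μ₀ I_d (r²/R²), so B = μ₀ I_d r/(2πR²) = (4π×10^-7)(5.40×10^-4)(0.0682)/(2π·0.0926²) = 8.59×10^-10 T.

8.59×10^-10 T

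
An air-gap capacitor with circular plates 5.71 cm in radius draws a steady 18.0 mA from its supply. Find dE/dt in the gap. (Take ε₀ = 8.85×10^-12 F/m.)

Charge continuity gives I_d = I = 0.0180 A between the plates.
Then dE/dt = I_d/(ε₀A) = 1.99×10^11 V/(m·s).

1.99×10^11 V/(m·s)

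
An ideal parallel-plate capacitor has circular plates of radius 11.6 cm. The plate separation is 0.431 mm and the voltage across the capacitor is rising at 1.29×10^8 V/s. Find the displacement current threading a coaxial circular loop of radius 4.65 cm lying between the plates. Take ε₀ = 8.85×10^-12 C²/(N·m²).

0.0180 A

I_d = C dV/dt with C = ε₀πR²/d = 8.680×10^-10 F, so I_d = (8.680×10^-10)(1.29×10^8) = 0.1120 A.
The field is uniform, so I_d,enc = I_d (r/R)² = (0.1120)(4.65/11.6)² = 0.0180 A.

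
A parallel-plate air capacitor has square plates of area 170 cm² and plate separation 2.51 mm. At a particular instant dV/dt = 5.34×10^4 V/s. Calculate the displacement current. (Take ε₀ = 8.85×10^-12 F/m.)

The displacement current equals the charging current C dV/dt. With C = ε₀A/d = (8.85×10^-12)(0.0170)/(2.51×10^-3) = 5.994×10^-11 F, I_d = (5.994×10^-11)(5.34×10^4) = 3.20×10^-6 A.

3.20×10^-6 A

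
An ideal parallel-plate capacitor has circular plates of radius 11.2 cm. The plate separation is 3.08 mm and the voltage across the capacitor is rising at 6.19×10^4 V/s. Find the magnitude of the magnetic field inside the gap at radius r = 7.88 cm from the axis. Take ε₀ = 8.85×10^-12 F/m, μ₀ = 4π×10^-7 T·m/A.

8.81×10^-12 T

With E = V/d, dE/dt = 2.010×10^7 V/(m·s) and πR² = 0.03941 m², giving I_d = ε₀ πR² dE/dt = 7.010×10^-6 A.
An Ampèrian loop of radius r encloses a fraction (r/R)² of I_d. Then B·2πr = μ₀ I_d (r/R)², giving B = μ₀ I_d r/(2πR²) = 8.81×10^-12 T.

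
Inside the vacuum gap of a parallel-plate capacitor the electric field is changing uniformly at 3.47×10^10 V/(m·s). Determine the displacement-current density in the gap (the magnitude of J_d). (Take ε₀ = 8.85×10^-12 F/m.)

The displacement-current density is ε₀ ∂E/∂t = (8.85×10^-12)(3.47×10^10) = 0.307 A/m².

0.307 A/m²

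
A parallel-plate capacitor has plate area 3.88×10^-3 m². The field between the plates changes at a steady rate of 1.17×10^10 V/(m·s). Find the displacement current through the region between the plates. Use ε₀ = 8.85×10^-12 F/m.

I_d = ε₀ A (dE/dt) = (8.85×10^-12)(3.88×10^-3 m²)(1.17×10^10) = 4.02×10^-4 A.

4.02×10^-4 A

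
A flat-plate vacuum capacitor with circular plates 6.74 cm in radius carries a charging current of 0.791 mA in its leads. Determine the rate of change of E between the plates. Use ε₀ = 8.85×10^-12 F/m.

6.26×10^9 V/(m·s)

The displacement current between the plates equals the conduction current, I_d = 0.791 mA.
Since I_d = ε₀ A dE/dt, dE/dt = I_d/(ε₀A) = (7.91×10^-4)/((8.85×10^-12)(0.01427)) = 6.26×10^9 V/(m·s).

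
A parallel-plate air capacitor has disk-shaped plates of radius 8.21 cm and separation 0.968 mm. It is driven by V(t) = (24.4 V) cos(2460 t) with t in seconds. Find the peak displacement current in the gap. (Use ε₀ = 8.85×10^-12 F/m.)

(dE/dt)_max = V₀ω/d = 6.201×10^7 V/(m·s); ω = 2460 rad/s.
I_d,max = ε₀ A (dE/dt)_max = (8.85×10^-12)(0.02118)(6.201×10^7) = 1.16×10^-5 A.

1.16×10^-5 A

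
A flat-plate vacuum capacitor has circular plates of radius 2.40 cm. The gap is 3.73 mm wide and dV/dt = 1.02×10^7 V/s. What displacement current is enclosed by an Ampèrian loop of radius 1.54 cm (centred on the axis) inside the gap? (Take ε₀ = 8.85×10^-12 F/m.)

1.80×10^-5 A

I_d = C dV/dt with C = ε₀πR²/d = 4.295×10^-12 F, so I_d = (4.295×10^-12)(1.02×10^7) = 4.381×10^-5 A.
Since J_d is uniform, the enclosed fraction is (r/R)² = 0.4117, giving I_d,enc = 1.80×10^-5 A.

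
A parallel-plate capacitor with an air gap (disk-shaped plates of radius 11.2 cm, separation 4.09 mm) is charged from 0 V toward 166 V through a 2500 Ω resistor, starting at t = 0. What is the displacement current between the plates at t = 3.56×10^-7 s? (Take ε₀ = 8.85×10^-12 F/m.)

0.0125 A

C = ε₀A/d = (8.85×10^-12)(0.03941)/(4.09×10^-3) = 8.528×10^-11 F, so τ = RC = 2.132×10^-7 s.
The conduction current is I(t) = (V₀/R) e^(−t/τ), and the displacement current between the plates equals it.
t/τ = 1.670; I_d = (166/2500) · e^(−1.670) = (0.06640)(0.1882) = 0.0125 A.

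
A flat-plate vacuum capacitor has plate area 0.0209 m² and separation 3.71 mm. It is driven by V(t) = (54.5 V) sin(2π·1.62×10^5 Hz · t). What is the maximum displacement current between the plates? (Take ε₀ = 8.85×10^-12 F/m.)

2.77×10^-3 A

The displacement current equals the conduction current C dV/dt, which peaks at C V₀ ω.
With C = ε₀A/d = (8.85×10^-12)(0.0209)/(3.71×10^-3) = 4.986×10^-11 F and ω = 2πf = 1.018×10^6 rad/s, I_d,max = (4.986×10^-11)(54.5)(1.018×10^6) = 2.77×10^-3 A.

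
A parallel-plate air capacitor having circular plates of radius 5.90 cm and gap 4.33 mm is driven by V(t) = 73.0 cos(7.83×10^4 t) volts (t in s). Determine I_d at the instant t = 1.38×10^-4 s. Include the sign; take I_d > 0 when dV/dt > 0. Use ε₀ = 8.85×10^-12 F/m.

1.25×10^-4 A

dE/dt = (V₀ω/d)·−sin(ωt) with ωt = 10.8054 rad: (73.0)(7.83×10^4)(0.9820)/(4.33×10^-3) = 1.296×10^9 V/(m·s).
I_d = ε₀ A dE/dt = (8.85×10^-12)(0.01094)(1.296×10^9) = 1.25×10^-4 A.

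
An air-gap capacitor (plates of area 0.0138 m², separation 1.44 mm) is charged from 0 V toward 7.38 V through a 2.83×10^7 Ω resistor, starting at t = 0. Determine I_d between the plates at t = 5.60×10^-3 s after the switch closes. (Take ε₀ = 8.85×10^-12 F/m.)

2.53×10^-8 A

C = ε₀A/d = (8.85×10^-12)(0.0138)/(1.44×10^-3) = 8.481×10^-11 F and τ = RC = 2.400×10^-3 s. I_d in the gap equals the RC charging current.
I_d(t) = (V₀/R) e^(−t/τ) = 2.608×10^-7 · e^(−2.333) = 2.53×10^-8 A.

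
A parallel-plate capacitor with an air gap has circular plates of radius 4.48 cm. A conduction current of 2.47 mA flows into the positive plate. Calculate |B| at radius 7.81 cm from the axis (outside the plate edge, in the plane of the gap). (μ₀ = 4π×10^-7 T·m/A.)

By continuity the displacement current in the gap matches the conduction current: I_d = 2.47×10^-3 A.
With r > R the enclosed displacement current is the full I_d; B = μ₀ I_d / (2πr) = 6.33×10^-9 T.

6.33×10^-9 T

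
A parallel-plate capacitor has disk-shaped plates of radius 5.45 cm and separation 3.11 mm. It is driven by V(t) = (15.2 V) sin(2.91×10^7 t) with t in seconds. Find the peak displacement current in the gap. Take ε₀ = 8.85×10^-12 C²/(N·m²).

0.0117 A

(dE/dt)_max = V₀ω/d = 1.422×10^11 V/(m·s); ω = 2.91×10^7 rad/s.
I_d,max = ε₀ A (dE/dt)_max = (8.85×10^-12)(9.331×10^-3)(1.422×10^11) = 0.0117 A.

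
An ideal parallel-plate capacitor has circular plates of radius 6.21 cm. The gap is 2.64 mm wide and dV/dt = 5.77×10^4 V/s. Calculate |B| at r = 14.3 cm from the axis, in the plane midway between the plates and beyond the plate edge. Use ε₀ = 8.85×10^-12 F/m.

3.28×10^-12 T

dE/dt = (dV/dt)/d = 2.186×10^7 V/(m·s); I_d = ε₀(πR²)(dE/dt) = (8.85×10^-12)(0.01212)(2.186×10^7) = 2.345×10^-6 A.
For r ≥ R the full I_d is enclosed: B = μ₀ I_d/(2πr) = (4π×10^-7)(2.345×10^-6)/(2π·0.143) = 3.28×10^-12 T.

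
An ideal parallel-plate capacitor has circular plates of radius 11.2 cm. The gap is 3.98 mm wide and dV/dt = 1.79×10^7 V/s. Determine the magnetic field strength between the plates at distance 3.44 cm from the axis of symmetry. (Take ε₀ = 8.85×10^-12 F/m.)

I_d = C dV/dt with C = ε₀πR²/d = 8.763×10^-11 F, so I_d = (8.763×10^-11)(1.79×10^7) = 1.569×10^-3 A.
∮B·dl = μ₀ I_d,enc with I_d,enc = I_d r²/R² = 1.480×10^-4 A; so B = μ₀ I_d,enc/(2πr) = 8.60×10^-10 T.

8.60×10^-10 T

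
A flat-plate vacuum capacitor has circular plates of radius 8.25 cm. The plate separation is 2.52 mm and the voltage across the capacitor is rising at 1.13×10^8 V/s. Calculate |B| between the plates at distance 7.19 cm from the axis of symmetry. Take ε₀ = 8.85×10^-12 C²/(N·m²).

1.79×10^-8 T

dE/dt = (dV/dt)/d = 4.484×10^10 V/(m·s); I_d = ε₀(πR²)(dE/dt) = (8.85×10^-12)(0.02138)(4.484×10^10) = 8.484×10^-3 A.
For r < R the Ampère–Maxwell law gives B(2πr) = μ₀ I_d (r²/R²), so B = μ₀ I_d r/(2πR²) = (4π×10^-7)(8.484×10^-3)(0.0719)/(2π·0.0825²) = 1.79×10^-8 T.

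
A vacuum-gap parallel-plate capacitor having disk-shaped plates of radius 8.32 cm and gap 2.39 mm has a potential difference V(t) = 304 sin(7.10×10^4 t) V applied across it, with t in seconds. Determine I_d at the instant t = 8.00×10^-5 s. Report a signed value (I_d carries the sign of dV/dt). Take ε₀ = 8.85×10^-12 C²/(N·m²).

1.43×10^-3 A

dV/dt = (304)(7.10×10^4)·cos(5.68) = 1.778×10^7 V/s.
I_d = C dV/dt with C = ε₀A/d = (8.85×10^-12)(0.02175)/(2.39×10^-3) = 8.054×10^-11 F, so I_d = (8.054×10^-11)(1.778×10^7) = 1.43×10^-3 A.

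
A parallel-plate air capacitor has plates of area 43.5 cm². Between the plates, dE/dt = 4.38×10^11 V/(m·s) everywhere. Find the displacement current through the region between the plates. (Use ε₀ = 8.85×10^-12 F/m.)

0.0169 A

I_d = ε₀ A (dE/dt) = (8.85×10^-12)(4.35×10^-3 m²)(4.38×10^11) = 0.0169 A.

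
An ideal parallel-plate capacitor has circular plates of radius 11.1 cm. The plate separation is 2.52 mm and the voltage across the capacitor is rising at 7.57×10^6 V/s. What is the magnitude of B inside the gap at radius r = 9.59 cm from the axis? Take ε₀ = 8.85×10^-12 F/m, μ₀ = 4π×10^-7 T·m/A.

1.60×10^-9 T

With E = V/d, dE/dt = 3.004×10^9 V/(m·s) and πR² = 0.03871 m², giving I_d = ε₀ πR² dE/dt = 1.029×10^-3 A.
∮B·dl = μ₀ I_d,enc with I_d,enc = I_d r²/R² = 7.681×10^-4 A; so B = μ₀ I_d,enc/(2πr) = 1.60×10^-9 T.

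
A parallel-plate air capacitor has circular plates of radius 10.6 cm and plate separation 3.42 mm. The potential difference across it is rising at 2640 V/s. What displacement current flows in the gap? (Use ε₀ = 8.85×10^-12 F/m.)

C = ε₀A/d = (8.85×10^-12)(0.03530)/(3.42×10^-3) = 9.135×10^-11 F.
I_d = C dV/dt = (9.135×10^-11)(2640) = 2.41×10^-7 A.

2.41×10^-7 A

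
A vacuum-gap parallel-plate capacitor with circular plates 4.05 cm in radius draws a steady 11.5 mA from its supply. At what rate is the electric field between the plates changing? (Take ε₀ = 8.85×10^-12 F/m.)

By continuity, I_d in the gap equals the 11.5 mA flowing in the wire.
Since I_d = ε₀ A dE/dt, dE/dt = I_d/(ε₀A) = (0.0115)/((8.85×10^-12)(5.153×10^-3)) = 2.52×10^11 V/(m·s).

2.52×10^11 V/(m·s)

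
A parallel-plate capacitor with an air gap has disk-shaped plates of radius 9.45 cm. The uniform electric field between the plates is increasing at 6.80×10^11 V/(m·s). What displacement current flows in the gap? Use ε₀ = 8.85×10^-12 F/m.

The displacement current is ε₀ times dΦ_E/dt = ε₀ A dE/dt = (8.85×10^-12)(0.02806)(6.80×10^11) = 0.169 A.

0.169 A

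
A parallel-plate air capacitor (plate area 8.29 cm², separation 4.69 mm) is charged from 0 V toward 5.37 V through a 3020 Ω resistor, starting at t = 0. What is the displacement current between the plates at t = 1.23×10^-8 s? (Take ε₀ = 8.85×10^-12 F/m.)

1.32×10^-4 A

C = ε₀A/d = (8.85×10^-12)(8.29×10^-4)/(4.69×10^-3) = 1.564×10^-12 F and τ = RC = 4.723×10^-9 s. I_d in the gap equals the RC charging current.
I_d(t) = (V₀/R) e^(−t/τ) = 1.778×10^-3 · e^(−2.604) = 1.32×10^-4 A.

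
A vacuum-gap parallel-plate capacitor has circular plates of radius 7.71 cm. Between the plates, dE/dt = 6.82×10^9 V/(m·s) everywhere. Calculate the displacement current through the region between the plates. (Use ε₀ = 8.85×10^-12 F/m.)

1.13×10^-3 A

With a uniform field, Φ_E = EA, so I_d = ε₀ A dE/dt = 1.13×10^-3 A.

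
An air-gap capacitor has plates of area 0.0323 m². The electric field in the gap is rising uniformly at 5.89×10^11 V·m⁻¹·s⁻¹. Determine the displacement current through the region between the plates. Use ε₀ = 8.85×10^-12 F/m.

0.168 A

I_d = ε₀ A (dE/dt) = (8.85×10^-12)(0.0323 m²)(5.89×10^11) = 0.168 A.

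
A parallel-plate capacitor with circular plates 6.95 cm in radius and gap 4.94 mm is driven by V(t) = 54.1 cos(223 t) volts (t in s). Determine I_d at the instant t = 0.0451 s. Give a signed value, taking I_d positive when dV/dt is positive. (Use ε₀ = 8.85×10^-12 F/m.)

C = ε₀A/d = (8.85×10^-12)(0.01517)/(4.94×10^-3) = 2.718×10^-11 F. dV/dt = V₀ω·−sin(ωt); at ωt = 10.0573 rad this factor is 0.5912.
I_d = C dV/dt = (2.718×10^-11)(54.1)(223)(0.5912) = 1.94×10^-7 A.

1.94×10^-7 A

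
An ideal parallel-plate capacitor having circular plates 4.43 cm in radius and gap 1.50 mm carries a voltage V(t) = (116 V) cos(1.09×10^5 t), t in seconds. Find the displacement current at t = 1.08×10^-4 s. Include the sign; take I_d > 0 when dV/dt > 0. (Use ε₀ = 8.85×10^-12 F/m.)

3.28×10^-4 A

dV/dt = (116)(1.09×10^5)·−sin(11.772) = 9.021×10^6 V/s.
I_d = C dV/dt with C = ε₀A/d = (8.85×10^-12)(6.165×10^-3)/(1.50×10^-3) = 3.637×10^-11 F, so I_d = (3.637×10^-11)(9.021×10^6) = 3.28×10^-4 A.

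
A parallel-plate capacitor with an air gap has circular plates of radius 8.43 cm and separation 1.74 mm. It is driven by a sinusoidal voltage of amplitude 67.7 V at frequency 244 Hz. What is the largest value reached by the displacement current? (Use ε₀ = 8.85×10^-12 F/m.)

C = ε₀A/d = (8.85×10^-12)(0.02233)/(1.74×10^-3) = 1.136×10^-10 F; ω = 2πf = 1533 rad/s.
I_d = C dV/dt, so |I_d|_max = C V₀ ω = (1.136×10^-10)(67.7)(1533) = 1.18×10^-5 A.

1.18×10^-5 A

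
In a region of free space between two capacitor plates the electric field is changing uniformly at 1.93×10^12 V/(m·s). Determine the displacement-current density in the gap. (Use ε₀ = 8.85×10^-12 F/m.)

17.1 A/m²

J_d = ε₀ ∂E/∂t, so J_d = 17.1 A/m².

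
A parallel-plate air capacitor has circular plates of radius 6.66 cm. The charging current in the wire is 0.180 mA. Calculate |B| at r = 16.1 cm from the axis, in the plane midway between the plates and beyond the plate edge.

Between the plates the displacement current equals the wire current: I_d = 0.180 mA = 1.80×10^-4 A.
With r > R the enclosed displacement current is the full I_d; B = μ₀ I_d / (2πr) = 2.24×10^-10 T.

2.24×10^-10 T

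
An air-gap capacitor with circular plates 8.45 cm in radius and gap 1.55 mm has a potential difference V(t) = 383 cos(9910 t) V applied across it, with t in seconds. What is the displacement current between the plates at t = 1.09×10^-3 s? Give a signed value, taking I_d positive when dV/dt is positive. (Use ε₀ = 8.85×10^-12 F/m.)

4.77×10^-4 A

dV/dt = (383)(9910)·−sin(10.8019) = 3.725×10^6 V/s.
I_d = C dV/dt with C = ε₀A/d = (8.85×10^-12)(0.02243)/(1.55×10^-3) = 1.281×10^-10 F, so I_d = (1.281×10^-10)(3.725×10^6) = 4.77×10^-4 A.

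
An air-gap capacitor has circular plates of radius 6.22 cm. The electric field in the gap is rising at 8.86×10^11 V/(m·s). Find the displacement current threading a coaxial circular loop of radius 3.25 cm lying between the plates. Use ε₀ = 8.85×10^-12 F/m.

Total displacement current: I_d = ε₀(πR²)(dE/dt) = (8.85×10^-12)(0.01215)(8.86×10^11) = 0.09527 A.
The field is uniform, so I_d,enc = I_d (r/R)² = (0.09527)(3.25/6.22)² = 0.0260 A.

0.0260 A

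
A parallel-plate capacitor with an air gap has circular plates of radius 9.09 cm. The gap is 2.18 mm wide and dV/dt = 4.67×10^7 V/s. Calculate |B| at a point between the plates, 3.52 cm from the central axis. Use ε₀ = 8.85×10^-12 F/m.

I_d = C dV/dt with C = ε₀πR²/d = 1.054×10^-10 F, so I_d = (1.054×10^-10)(4.67×10^7) = 4.922×10^-3 A.
An Ampèrian loop of radius r encloses a fraction (r/R)² of I_d. Then B·2πr = μ₀ I_d (r/R)², giving B = μ₀ I_d r/(2πR²) = 4.19×10^-9 T.

4.19×10^-9 T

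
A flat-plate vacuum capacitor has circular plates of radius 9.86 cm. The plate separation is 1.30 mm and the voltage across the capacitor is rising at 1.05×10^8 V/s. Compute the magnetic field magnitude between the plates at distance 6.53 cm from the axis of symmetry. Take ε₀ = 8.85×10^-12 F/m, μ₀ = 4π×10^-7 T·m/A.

2.93×10^-8 T

dE/dt = (dV/dt)/d = 8.077×10^10 V/(m·s); I_d = ε₀(πR²)(dE/dt) = (8.85×10^-12)(0.03054)(8.077×10^10) = 0.02183 A.
∮B·dl = μ₀ I_d,enc with I_d,enc = I_d r²/R² = 9.575×10^-3 A; so B = μ₀ I_d,enc/(2πr) = 2.93×10^-8 T.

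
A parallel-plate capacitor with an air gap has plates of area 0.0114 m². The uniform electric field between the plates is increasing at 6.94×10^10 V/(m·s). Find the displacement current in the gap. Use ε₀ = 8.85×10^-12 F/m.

The displacement current is ε₀ times dΦ_E/dt = ε₀ A dE/dt = (8.85×10^-12)(0.0114)(6.94×10^10) = 7.00×10^-3 A.

7.00×10^-3 A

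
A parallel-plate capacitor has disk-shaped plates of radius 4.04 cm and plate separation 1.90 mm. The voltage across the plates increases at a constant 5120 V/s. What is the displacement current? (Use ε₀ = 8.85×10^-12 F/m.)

E = V/d so dE/dt = (dV/dt)/d = 2.695×10^6 V/(m·s), and I_d = ε₀ A dE/dt = (8.85×10^-12)(5.128×10^-3)(2.695×10^6) = 1.22×10^-7 A.

1.22×10^-7 A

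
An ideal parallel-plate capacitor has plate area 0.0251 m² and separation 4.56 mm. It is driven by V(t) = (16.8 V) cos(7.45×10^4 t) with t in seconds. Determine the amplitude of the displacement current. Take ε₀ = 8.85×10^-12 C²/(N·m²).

6.10×10^-5 A

C = ε₀A/d = (8.85×10^-12)(0.0251)/(4.56×10^-3) = 4.871×10^-11 F; ω = 7.45×10^4 rad/s.
I_d = C dV/dt, so |I_d|_max = C V₀ ω = (4.871×10^-11)(16.8)(7.45×10^4) = 6.10×10^-5 A.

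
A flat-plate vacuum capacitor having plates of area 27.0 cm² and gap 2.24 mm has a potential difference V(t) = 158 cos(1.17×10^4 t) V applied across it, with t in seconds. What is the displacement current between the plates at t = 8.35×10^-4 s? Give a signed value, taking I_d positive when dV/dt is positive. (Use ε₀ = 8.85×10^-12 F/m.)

6.66×10^-6 A

C = ε₀A/d = (8.85×10^-12)(2.70×10^-3)/(2.24×10^-3) = 1.067×10^-11 F. dV/dt = V₀ω·−sin(ωt); at ωt = 9.7695 rad this factor is 0.3379.
I_d = C dV/dt = (1.067×10^-11)(158)(1.17×10^4)(0.3379) = 6.66×10^-6 A.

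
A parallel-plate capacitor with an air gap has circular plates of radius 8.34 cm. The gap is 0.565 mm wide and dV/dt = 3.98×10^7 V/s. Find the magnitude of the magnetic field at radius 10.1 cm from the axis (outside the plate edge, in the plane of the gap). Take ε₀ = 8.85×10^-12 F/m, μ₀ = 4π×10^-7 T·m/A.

I_d = C dV/dt with C = ε₀πR²/d = 3.423×10^-10 F, so I_d = (3.423×10^-10)(3.98×10^7) = 0.01362 A.
Outside the plates the loop encloses all of I_d, so B·2πr = μ₀ I_d and B = 2.70×10^-8 T.

2.70×10^-8 T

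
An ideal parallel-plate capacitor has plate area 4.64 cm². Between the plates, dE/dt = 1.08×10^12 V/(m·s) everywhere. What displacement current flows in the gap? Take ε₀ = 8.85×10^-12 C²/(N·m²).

4.43×10^-3 A

With a uniform field, Φ_E = EA, so I_d = ε₀ A dE/dt = 4.43×10^-3 A.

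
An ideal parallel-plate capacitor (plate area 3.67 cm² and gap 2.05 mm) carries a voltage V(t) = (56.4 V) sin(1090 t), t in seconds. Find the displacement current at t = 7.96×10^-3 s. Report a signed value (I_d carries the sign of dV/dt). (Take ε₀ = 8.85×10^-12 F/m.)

-7.14×10^-8 A

C = ε₀A/d = (8.85×10^-12)(3.67×10^-4)/(2.05×10^-3) = 1.584×10^-12 F. dV/dt = V₀ω·cos(ωt); at ωt = 8.6764 rad this factor is -0.7328.
I_d = C dV/dt = (1.584×10^-12)(56.4)(1090)(-0.7328) = -7.14×10^-8 A.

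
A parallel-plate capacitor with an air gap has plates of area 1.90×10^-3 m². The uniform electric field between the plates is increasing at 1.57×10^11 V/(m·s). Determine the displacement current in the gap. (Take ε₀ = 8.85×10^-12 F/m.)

With a uniform field, Φ_E = EA, so I_d = ε₀ A dE/dt = 2.64×10^-3 A.

2.64×10^-3 A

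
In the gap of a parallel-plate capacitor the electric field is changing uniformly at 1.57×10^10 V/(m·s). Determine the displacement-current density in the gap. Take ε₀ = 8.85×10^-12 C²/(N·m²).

0.139 A/m²

J_d = ε₀ dE/dt = (8.85×10^-12)(1.57×10^10) = 0.139 A/m².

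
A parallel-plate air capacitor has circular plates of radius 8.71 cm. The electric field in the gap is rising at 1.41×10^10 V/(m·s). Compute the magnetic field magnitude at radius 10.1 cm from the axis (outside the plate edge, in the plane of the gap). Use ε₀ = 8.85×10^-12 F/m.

I_d = ε₀ dΦ_E/dt = ε₀ πR² (dE/dt) = (8.85×10^-12)(0.02383)(1.41×10^10) = 2.974×10^-3 A through the full plate area.
Outside the plates the loop encloses all of I_d, so B·2πr = μ₀ I_d and B = 5.89×10^-9 T.

5.89×10^-9 T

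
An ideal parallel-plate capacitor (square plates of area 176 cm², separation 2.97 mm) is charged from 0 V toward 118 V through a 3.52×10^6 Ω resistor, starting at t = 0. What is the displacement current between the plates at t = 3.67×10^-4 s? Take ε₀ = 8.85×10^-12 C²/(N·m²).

C = ε₀A/d = (8.85×10^-12)(0.0176)/(2.97×10^-3) = 5.244×10^-11 F, so τ = RC = 1.846×10^-4 s.
The conduction current is I(t) = (V₀/R) e^(−t/τ), and the displacement current between the plates equals it.
t/τ = 1.988; I_d = (118/3.52×10^6) · e^(−1.988) = (3.352×10^-5)(0.1370) = 4.59×10^-6 A.

4.59×10^-6 A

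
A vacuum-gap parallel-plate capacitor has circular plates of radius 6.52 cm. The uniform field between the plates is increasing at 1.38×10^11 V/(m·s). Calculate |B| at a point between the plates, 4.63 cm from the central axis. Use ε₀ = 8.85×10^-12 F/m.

Through the whole plate area (πR² = 0.01336 m²), I_d = ε₀ πR² dE/dt = 0.01632 A.
For r < R the Ampère–Maxwell law gives B(2πr) = μ₀ I_d (r²/R²), so B = μ₀ I_d r/(2πR²) = (4π×10^-7)(0.01632)(0.0463)/(2π·0.0652²) = 3.55×10^-8 T.

3.55×10^-8 T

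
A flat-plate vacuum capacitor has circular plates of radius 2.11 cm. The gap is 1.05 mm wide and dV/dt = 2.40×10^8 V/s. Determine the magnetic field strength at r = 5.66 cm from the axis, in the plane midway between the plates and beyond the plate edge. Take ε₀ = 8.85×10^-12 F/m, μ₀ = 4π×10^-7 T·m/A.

dE/dt = (dV/dt)/d = 2.286×10^11 V/(m·s); I_d = ε₀(πR²)(dE/dt) = (8.85×10^-12)(1.399×10^-3)(2.286×10^11) = 2.830×10^-3 A.
Outside the plates the loop encloses all of I_d, so B·2πr = μ₀ I_d and B = 1.00×10^-8 T.

1.00×10^-8 T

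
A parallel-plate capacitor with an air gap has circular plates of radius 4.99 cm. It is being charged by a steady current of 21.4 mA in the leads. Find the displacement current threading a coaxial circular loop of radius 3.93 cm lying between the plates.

0.0133 A

Between the plates the displacement current equals the wire current: I_d = 21.4 mA = 0.0214 A.
Since J_d is uniform, the enclosed fraction is (r/R)² = 0.6203, giving I_d,enc = 0.0133 A.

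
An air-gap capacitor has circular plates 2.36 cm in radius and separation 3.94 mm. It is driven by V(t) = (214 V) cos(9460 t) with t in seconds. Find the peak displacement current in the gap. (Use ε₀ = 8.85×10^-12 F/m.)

7.96×10^-6 A

The displacement current equals the conduction current C dV/dt, which peaks at C V₀ ω.
With C = ε₀A/d = (8.85×10^-12)(1.750×10^-3)/(3.94×10^-3) = 3.931×10^-12 F and ω = 9460 rad/s, I_d,max = (3.931×10^-12)(214)(9460) = 7.96×10^-6 A.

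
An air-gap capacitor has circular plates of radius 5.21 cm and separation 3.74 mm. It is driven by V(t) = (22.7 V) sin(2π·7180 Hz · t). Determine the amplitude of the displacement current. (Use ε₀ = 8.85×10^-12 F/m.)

The displacement current equals the conduction current C dV/dt, which peaks at C V₀ ω.
With C = ε₀A/d = (8.85×10^-12)(8.528×10^-3)/(3.74×10^-3) = 2.018×10^-11 F and ω = 2πf = 4.511×10^4 rad/s, I_d,max = (2.018×10^-11)(22.7)(4.511×10^4) = 2.07×10^-5 A.

2.07×10^-5 A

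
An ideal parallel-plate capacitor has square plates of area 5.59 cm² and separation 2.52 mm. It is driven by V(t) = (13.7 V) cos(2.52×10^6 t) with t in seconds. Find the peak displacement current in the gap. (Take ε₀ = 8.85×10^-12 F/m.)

6.78×10^-5 A

(dE/dt)_max = V₀ω/d = 1.370×10^10 V/(m·s); ω = 2.52×10^6 rad/s.
I_d,max = ε₀ A (dE/dt)_max = (8.85×10^-12)(5.59×10^-4)(1.370×10^10) = 6.78×10^-5 A.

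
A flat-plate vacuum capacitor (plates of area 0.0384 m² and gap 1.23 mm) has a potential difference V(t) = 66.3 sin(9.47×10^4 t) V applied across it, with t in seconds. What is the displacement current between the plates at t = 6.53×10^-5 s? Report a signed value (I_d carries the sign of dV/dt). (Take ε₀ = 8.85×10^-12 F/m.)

dE/dt = (V₀ω/d)·cos(ωt) with ωt = 6.18391 rad: (66.3)(9.47×10^4)(0.9951)/(1.23×10^-3) = 5.080×10^9 V/(m·s).
I_d = ε₀ A dE/dt = (8.85×10^-12)(0.0384)(5.080×10^9) = 1.73×10^-3 A.

1.73×10^-3 A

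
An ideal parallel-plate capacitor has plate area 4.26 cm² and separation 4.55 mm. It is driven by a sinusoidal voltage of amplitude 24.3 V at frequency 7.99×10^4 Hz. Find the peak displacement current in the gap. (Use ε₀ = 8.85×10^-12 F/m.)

1.01×10^-5 A

The displacement current equals the conduction current C dV/dt, which peaks at C V₀ ω.
With C = ε₀A/d = (8.85×10^-12)(4.26×10^-4)/(4.55×10^-3) = 8.286×10^-13 F and ω = 2πf = 5.020×10^5 rad/s, I_d,max = (8.286×10^-13)(24.3)(5.020×10^5) = 1.01×10^-5 A.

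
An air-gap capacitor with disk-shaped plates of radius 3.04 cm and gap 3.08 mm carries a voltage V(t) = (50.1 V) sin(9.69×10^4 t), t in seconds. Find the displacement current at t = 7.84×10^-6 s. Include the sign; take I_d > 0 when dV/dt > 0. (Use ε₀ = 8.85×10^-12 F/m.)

2.94×10^-5 A

C = ε₀A/d = (8.85×10^-12)(2.903×10^-3)/(3.08×10^-3) = 8.341×10^-12 F. dV/dt = V₀ω·cos(ωt); at ωt = 0.759696 rad this factor is 0.7250.
I_d = C dV/dt = (8.341×10^-12)(50.1)(9.69×10^4)(0.7250) = 2.94×10^-5 A.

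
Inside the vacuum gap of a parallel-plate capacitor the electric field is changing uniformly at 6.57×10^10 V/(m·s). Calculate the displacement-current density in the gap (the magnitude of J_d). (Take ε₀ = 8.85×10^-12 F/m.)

0.581 A/m²

J_d = ε₀ dE/dt = (8.85×10^-12)(6.57×10^10) = 0.581 A/m².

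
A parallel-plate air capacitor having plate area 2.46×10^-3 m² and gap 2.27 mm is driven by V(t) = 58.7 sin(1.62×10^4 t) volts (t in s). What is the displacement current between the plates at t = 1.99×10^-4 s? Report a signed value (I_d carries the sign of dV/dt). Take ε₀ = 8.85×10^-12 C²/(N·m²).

C = ε₀A/d = (8.85×10^-12)(2.46×10^-3)/(2.27×10^-3) = 9.591×10^-12 F. dV/dt = V₀ω·cos(ωt); at ωt = 3.2238 rad this factor is -0.9966.
I_d = C dV/dt = (9.591×10^-12)(58.7)(1.62×10^4)(-0.9966) = -9.09×10^-6 A.

-9.09×10^-6 A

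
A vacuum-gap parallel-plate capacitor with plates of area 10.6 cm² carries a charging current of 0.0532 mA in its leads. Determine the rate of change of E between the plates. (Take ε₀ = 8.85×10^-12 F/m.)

The displacement current between the plates equals the conduction current, I_d = 0.0532 mA.
Then dE/dt = I_d/(ε₀A) = 5.67×10^9 V/(m·s).

5.67×10^9 V/(m·s)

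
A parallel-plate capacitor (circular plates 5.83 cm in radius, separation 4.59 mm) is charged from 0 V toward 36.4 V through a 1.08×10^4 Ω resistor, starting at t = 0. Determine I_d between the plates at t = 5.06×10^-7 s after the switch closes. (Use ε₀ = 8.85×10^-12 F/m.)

C = ε₀A/d = (8.85×10^-12)(0.01068)/(4.59×10^-3) = 2.059×10^-11 F and τ = RC = 2.224×10^-7 s. I_d in the gap equals the RC charging current.
I_d(t) = (V₀/R) e^(−t/τ) = 3.370×10^-3 · e^(−2.275) = 3.46×10^-4 A.

3.46×10^-4 A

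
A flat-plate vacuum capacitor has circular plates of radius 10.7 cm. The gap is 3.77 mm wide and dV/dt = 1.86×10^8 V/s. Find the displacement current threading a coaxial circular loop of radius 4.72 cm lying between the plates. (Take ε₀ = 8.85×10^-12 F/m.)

3.06×10^-3 A

dE/dt = (dV/dt)/d = 4.934×10^10 V/(m·s); I_d = ε₀(πR²)(dE/dt) = (8.85×10^-12)(0.03597)(4.934×10^10) = 0.01571 A.
Through an area πr² the displacement current is I_d·(πr²/πR²) = I_d (r/R)² = 3.06×10^-3 A.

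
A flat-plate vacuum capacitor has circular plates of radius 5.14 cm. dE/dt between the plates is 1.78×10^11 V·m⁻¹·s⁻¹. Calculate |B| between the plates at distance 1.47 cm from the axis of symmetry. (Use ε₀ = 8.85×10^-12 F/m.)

Total displacement current: I_d = ε₀(πR²)(dE/dt) = (8.85×10^-12)(8.300×10^-3)(1.78×10^11) = 0.01307 A.
For r < R the Ampère–Maxwell law gives B(2πr) = μ₀ I_d (r²/R²), so B = μ₀ I_d r/(2πR²) = (4π×10^-7)(0.01307)(0.0147)/(2π·0.0514²) = 1.45×10^-8 T.

1.45×10^-8 T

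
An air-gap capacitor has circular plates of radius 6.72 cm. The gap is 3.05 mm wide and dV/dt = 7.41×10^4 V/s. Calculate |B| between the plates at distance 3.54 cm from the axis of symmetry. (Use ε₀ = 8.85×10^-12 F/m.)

I_d = C dV/dt with C = ε₀πR²/d = 4.117×10^-11 F, so I_d = (4.117×10^-11)(7.41×10^4) = 3.051×10^-6 A.
An Ampèrian loop of radius r encloses a fraction (r/R)² of I_d. Then B·2πr = μ₀ I_d (r/R)², giving B = μ₀ I_d r/(2πR²) = 4.78×10^-12 T.

4.78×10^-12 T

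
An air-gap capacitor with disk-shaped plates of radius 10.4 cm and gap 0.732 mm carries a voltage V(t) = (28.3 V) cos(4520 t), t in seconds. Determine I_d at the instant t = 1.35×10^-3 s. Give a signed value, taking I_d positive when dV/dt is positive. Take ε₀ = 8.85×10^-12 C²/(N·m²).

dV/dt = (28.3)(4520)·−sin(6.102) = 2.305×10^4 V/s.
I_d = C dV/dt with C = ε₀A/d = (8.85×10^-12)(0.03398)/(7.32×10^-4) = 4.108×10^-10 F, so I_d = (4.108×10^-10)(2.305×10^4) = 9.47×10^-6 A.

9.47×10^-6 A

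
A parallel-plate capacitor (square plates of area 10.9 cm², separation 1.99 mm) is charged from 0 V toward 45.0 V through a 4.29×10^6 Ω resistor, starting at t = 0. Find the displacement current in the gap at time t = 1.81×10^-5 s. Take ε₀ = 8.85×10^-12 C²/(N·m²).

C = ε₀A/d = (8.85×10^-12)(1.09×10^-3)/(1.99×10^-3) = 4.847×10^-12 F and τ = RC = 2.079×10^-5 s. I_d in the gap equals the RC charging current.
I_d(t) = (V₀/R) e^(−t/τ) = 1.049×10^-5 · e^(−0.8706) = 4.39×10^-6 A.

4.39×10^-6 A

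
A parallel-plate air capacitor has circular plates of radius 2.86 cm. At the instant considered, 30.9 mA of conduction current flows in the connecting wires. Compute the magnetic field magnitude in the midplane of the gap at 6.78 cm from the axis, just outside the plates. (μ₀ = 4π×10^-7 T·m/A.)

9.12×10^-8 T

By continuity the displacement current in the gap matches the conduction current: I_d = 0.0309 A.
Outside the plates the loop encloses all of I_d, so B·2πr = μ₀ I_d and B = 9.12×10^-8 T.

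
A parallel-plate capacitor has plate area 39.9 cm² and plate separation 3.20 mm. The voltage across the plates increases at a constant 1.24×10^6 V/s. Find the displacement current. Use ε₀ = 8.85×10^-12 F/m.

1.37×10^-5 A

The field between the plates is E = V/d, so dE/dt = (1.24×10^6)/(3.20×10^-3 m) = 3.875×10^8 V/(m·s).
I_d = ε₀ A (dE/dt) = (8.85×10^-12)(3.99×10^-3)(3.875×10^8) = 1.37×10^-5 A.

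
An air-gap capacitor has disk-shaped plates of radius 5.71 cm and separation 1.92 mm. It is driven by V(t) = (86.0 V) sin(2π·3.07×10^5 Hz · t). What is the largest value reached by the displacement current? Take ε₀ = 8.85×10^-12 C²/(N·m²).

7.83×10^-3 A

The displacement current equals the conduction current C dV/dt, which peaks at C V₀ ω.
With C = ε₀A/d = (8.85×10^-12)(0.01024)/(1.92×10^-3) = 4.720×10^-11 F and ω = 2πf = 1.929×10^6 rad/s, I_d,max = (4.720×10^-11)(86.0)(1.929×10^6) = 7.83×10^-3 A.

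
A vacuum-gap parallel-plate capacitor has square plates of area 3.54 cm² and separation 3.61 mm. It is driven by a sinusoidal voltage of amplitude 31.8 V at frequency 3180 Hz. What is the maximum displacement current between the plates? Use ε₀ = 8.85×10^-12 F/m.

(dE/dt)_max = V₀ω/d = 1.760×10^8 V/(m·s); ω = 2πf = 1.998×10^4 rad/s.
I_d,max = ε₀ A (dE/dt)_max = (8.85×10^-12)(3.54×10^-4)(1.760×10^8) = 5.51×10^-7 A.

5.51×10^-7 A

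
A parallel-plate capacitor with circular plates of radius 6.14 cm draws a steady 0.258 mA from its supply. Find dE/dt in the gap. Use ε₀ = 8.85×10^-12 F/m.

2.46×10^9 V/(m·s)

By continuity, I_d in the gap equals the 0.258 mA flowing in the wire.
Since I_d = ε₀ A dE/dt, dE/dt = I_d/(ε₀A) = (2.58×10^-4)/((8.85×10^-12)(0.01184)) = 2.46×10^9 V/(m·s).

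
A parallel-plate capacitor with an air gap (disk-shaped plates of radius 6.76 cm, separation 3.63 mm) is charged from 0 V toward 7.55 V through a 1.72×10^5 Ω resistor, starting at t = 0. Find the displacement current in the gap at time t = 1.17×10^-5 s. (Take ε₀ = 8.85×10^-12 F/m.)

6.29×10^-6 A

C = ε₀A/d = (8.85×10^-12)(0.01436)/(3.63×10^-3) = 3.501×10^-11 F, so τ = RC = 6.022×10^-6 s.
The conduction current is I(t) = (V₀/R) e^(−t/τ), and the displacement current between the plates equals it.
t/τ = 1.943; I_d = (7.55/1.72×10^5) · e^(−1.943) = (4.390×10^-5)(0.1433) = 6.29×10^-6 A.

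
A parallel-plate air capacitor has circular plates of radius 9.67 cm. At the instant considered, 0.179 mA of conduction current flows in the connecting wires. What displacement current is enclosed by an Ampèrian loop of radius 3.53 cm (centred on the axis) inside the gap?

By continuity the displacement current in the gap matches the conduction current: I_d = 1.79×10^-4 A.
The field is uniform, so I_d,enc = I_d (r/R)² = (1.79×10^-4)(3.53/9.67)² = 2.39×10^-5 A.

2.39×10^-5 A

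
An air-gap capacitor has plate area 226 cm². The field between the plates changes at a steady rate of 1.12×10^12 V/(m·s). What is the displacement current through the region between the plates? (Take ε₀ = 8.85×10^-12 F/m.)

I_d = ε₀ A (dE/dt) = (8.85×10^-12)(0.0226 m²)(1.12×10^12) = 0.224 A.

0.224 A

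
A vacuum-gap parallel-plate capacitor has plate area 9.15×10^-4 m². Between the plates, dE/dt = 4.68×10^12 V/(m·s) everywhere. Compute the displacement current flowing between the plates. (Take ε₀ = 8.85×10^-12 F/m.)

The displacement current is ε₀ times dΦ_E/dt = ε₀ A dE/dt = (8.85×10^-12)(9.15×10^-4)(4.68×10^12) = 0.0379 A.

0.0379 A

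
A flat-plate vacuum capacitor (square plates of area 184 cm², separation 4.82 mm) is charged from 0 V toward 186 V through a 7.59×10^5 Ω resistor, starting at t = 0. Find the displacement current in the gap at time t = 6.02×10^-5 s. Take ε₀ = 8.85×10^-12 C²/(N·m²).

2.34×10^-5 A

C = ε₀A/d = (8.85×10^-12)(0.0184)/(4.82×10^-3) = 3.378×10^-11 F, so τ = RC = 2.564×10^-5 s.
The conduction current is I(t) = (V₀/R) e^(−t/τ), and the displacement current between the plates equals it.
t/τ = 2.348; I_d = (186/7.59×10^5) · e^(−2.348) = (2.451×10^-4)(0.09556) = 2.34×10^-5 A.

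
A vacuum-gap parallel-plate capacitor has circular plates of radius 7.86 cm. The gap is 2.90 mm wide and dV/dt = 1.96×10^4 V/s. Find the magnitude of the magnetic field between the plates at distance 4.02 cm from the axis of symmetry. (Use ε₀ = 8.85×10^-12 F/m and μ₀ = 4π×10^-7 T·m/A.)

dE/dt = (dV/dt)/d = 6.759×10^6 V/(m·s); I_d = ε₀(πR²)(dE/dt) = (8.85×10^-12)(0.01941)(6.759×10^6) = 1.161×10^-6 A.
An Ampèrian loop of radius r encloses a fraction (r/R)² of I_d. Then B·2πr = μ₀ I_d (r/R)², giving B = μ₀ I_d r/(2πR²) = 1.51×10^-12 T.

1.51×10^-12 T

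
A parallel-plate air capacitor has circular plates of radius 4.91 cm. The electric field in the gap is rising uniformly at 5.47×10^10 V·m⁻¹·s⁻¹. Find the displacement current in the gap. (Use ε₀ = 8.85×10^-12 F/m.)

3.67×10^-3 A

With a uniform field, Φ_E = EA, so I_d = ε₀ A dE/dt = 3.67×10^-3 A.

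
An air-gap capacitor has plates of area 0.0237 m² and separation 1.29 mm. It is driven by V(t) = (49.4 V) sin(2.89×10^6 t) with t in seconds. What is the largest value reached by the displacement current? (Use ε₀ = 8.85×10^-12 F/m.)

The displacement current equals the conduction current C dV/dt, which peaks at C V₀ ω.
With C = ε₀A/d = (8.85×10^-12)(0.0237)/(1.29×10^-3) = 1.626×10^-10 F and ω = 2.89×10^6 rad/s, I_d,max = (1.626×10^-10)(49.4)(2.89×10^6) = 0.0232 A.

0.0232 A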